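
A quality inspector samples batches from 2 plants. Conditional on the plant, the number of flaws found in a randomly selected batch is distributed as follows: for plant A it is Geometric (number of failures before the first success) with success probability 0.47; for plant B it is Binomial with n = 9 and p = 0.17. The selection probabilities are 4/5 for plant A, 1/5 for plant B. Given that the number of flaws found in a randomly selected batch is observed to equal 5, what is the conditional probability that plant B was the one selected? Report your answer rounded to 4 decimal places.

0.0975

Likelihoods P(X=5 | ·): A: 0.0196552; B: 0.00849039.
Posterior ∝ prior × likelihood. Numerator for B: 0.2·0.00849039 = 0.00169808.
Normalizing constant: 0.8·0.0196552 + 0.2·0.00849039 = 0.0174222.
P(B | observation) = 0.00169808 / 0.0174222 = 0.0974662.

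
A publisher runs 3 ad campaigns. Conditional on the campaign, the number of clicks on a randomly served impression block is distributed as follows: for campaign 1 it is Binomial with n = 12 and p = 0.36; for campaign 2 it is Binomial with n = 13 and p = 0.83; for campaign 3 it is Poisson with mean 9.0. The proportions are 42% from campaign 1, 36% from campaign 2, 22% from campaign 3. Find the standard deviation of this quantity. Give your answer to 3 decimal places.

3.523

Per component, 1: μ=4.32, E[X²]=21.4272; 2: μ=10.79, E[X²]=118.258; 3: μ=9, E[X²]=90.
E[X] = 0.42·4.32 + 0.36·10.79 + 0.22·9 = 7.6788.
E[X²] = 0.42·21.4272 + 0.36·118.258 + 0.22·90 = 71.3724.
Var(X) = E[X²] − (E[X])² = 71.3724 − 58.964 = 12.4085.
SD(X) = √12.4085 = 3.52257.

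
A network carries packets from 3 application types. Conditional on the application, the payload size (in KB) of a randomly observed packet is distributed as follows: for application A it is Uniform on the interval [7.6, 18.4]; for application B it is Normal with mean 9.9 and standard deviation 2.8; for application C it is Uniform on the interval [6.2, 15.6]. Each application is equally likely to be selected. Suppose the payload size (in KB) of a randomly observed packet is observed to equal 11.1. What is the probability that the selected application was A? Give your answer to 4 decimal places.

0.2815

Likelihoods f(11.1 | ·): A: 0.0925926; B: 0.129977; C: 0.106383.
Posterior ∝ prior × likelihood. Numerator for A: 0.333333·0.0925926 = 0.0308642.
Normalizing constant: 0.333333·0.0925926 + 0.333333·0.129977 + 0.333333·0.106383 = 0.109651.
P(A | observation) = 0.0308642 / 0.109651 = 0.281477.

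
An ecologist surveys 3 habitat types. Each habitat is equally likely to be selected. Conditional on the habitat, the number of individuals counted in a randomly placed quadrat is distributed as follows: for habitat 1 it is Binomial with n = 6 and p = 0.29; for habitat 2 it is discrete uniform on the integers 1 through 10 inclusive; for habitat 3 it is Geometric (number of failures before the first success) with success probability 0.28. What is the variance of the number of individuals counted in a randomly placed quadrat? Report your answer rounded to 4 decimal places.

8.8236

Per component, 1: μ=1.74, E[X²]=4.263; 2: μ=5.5, E[X²]=38.5; 3: μ=2.57143, E[X²]=15.7959.
E[X] = 0.333333·1.74 + 0.333333·5.5 + 0.333333·2.57143 = 3.27048.
E[X²] = 0.333333·4.263 + 0.333333·38.5 + 0.333333·15.7959 = 19.5196.
Var(X) = E[X²] − (E[X])² = 19.5196 − 10.696 = 8.82362.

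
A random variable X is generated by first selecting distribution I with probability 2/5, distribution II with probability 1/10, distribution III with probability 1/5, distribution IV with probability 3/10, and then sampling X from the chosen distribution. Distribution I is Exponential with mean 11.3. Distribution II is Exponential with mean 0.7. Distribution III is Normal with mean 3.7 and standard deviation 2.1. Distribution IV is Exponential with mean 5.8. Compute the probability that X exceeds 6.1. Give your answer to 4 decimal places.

Conditional on each component, P(X > 6.1): I: 0.582851; II: 0.000164223; III: 0.126549; IV: 0.349335.
By total probability, P(X > 6.1) = 0.4·0.582851 + 0.1·0.000164223 + 0.2·0.126549 + 0.3·0.349335 = 0.363267.

0.3633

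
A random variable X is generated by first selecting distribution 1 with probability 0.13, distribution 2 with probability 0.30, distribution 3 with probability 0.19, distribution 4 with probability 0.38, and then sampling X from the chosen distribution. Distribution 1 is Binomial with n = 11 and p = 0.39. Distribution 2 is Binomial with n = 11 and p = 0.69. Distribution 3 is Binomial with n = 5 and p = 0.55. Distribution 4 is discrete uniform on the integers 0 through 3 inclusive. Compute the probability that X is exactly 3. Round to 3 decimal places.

0.185

Conditional on each component, P(X = 3): 1: 0.187636; 2: 0.00462301; 3: 0.336909; 4: 0.25.
By total probability, P(X = 3) = 0.13·0.187636 + 0.3·0.00462301 + 0.19·0.336909 + 0.38·0.25 = 0.184792.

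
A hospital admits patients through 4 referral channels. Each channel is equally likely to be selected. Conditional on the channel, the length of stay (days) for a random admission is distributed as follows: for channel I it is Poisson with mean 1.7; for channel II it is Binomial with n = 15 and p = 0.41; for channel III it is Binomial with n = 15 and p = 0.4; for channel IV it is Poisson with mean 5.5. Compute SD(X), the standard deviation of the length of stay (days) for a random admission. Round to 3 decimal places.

2.636

Per component, I: μ=1.7, E[X²]=4.59; II: μ=6.15, E[X²]=41.451; III: μ=6, E[X²]=39.6; IV: μ=5.5, E[X²]=35.75.
E[X] = 0.25·1.7 + 0.25·6.15 + 0.25·6 + 0.25·5.5 = 4.8375.
E[X²] = 0.25·4.59 + 0.25·41.451 + 0.25·39.6 + 0.25·35.75 = 30.3477.
Var(X) = E[X²] − (E[X])² = 30.3477 − 23.4014 = 6.94634.
SD(X) = √6.94634 = 2.63559.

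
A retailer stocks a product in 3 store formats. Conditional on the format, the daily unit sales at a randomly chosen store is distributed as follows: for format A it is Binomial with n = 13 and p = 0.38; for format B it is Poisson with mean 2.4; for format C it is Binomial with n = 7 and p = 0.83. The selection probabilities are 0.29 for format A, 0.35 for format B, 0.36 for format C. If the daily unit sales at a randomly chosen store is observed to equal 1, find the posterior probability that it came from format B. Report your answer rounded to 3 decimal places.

0.942

Likelihoods P(X=1 | ·): A: 0.0159378; B: 0.217723; C: 0.000140239.
Posterior ∝ prior × likelihood. Numerator for B: 0.35·0.217723 = 0.0762031.
Normalizing constant: 0.29·0.0159378 + 0.35·0.217723 + 0.36·0.000140239 = 0.0808755.
P(B | observation) = 0.0762031 / 0.0808755 = 0.942227.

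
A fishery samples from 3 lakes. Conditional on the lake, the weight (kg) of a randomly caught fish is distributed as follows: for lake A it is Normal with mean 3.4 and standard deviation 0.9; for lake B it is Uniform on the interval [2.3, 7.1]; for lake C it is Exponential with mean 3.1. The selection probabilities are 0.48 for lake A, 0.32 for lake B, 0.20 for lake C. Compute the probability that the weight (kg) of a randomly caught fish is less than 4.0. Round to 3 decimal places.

Conditional on each lake, P(X < 4.0): A: 0.747507; B: 0.354167; C: 0.724818.
By total probability, P(X < 4.0) = 0.48·0.747507 + 0.32·0.354167 + 0.2·0.724818 = 0.617101.

0.617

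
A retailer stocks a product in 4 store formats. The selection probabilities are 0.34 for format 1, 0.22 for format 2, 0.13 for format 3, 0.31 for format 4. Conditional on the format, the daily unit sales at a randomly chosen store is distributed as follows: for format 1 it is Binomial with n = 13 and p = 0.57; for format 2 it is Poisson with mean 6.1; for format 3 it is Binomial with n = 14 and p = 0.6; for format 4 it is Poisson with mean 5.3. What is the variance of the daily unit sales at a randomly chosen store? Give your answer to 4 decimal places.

5.7283

Per component, 1: μ=7.41, E[X²]=58.0944; 2: μ=6.1, E[X²]=43.31; 3: μ=8.4, E[X²]=73.92; 4: μ=5.3, E[X²]=33.39.
E[X] = 0.34·7.41 + 0.22·6.1 + 0.13·8.4 + 0.31·5.3 = 6.5964.
E[X²] = 0.34·58.0944 + 0.22·43.31 + 0.13·73.92 + 0.31·33.39 = 49.2408.
Var(X) = E[X²] − (E[X])² = 49.2408 − 43.5125 = 5.7283.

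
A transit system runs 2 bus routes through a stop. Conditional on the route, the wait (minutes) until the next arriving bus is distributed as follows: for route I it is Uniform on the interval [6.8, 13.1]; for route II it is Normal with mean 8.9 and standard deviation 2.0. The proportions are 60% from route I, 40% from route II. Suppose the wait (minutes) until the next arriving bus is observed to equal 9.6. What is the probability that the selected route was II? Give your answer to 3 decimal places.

0.441

Likelihoods f(9.6 | ·): I: 0.15873; II: 0.18762.
Posterior ∝ prior × likelihood. Numerator for II: 0.4·0.18762 = 0.0750481.
Normalizing constant: 0.6·0.15873 + 0.4·0.18762 = 0.170286.
P(II | observation) = 0.0750481 / 0.170286 = 0.440717.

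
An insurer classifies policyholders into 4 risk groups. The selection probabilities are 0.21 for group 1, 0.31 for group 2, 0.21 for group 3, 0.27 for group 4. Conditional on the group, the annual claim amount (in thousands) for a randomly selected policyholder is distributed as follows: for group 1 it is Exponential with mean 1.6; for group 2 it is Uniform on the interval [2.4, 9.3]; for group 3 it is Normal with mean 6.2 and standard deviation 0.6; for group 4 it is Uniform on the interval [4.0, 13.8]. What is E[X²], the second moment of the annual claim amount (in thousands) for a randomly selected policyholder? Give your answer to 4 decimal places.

For each component E[X²] = Var + (mean)², giving 1: 5.12; 2: 38.19; 3: 38.8; 4: 87.2133.
Overall E[X²] = 0.21·5.12 + 0.31·38.19 + 0.21·38.8 + 0.27·87.2133 = 44.6097.

44.6097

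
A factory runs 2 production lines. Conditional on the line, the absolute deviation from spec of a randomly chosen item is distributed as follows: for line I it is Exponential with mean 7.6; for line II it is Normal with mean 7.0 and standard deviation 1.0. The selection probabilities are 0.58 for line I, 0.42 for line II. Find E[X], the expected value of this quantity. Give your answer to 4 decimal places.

7.3480

Component means — I: 7.6; II: 7.
E[X] = 0.58·7.6 + 0.42·7 = 7.348.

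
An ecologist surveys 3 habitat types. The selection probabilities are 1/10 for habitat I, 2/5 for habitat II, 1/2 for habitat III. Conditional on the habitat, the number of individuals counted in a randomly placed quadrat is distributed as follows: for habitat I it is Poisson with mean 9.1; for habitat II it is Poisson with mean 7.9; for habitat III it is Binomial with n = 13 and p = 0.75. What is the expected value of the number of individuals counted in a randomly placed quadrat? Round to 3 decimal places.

Component means — I: 9.1; II: 7.9; III: 9.75.
E[X] = 0.1·9.1 + 0.4·7.9 + 0.5·9.75 = 8.945.

8.945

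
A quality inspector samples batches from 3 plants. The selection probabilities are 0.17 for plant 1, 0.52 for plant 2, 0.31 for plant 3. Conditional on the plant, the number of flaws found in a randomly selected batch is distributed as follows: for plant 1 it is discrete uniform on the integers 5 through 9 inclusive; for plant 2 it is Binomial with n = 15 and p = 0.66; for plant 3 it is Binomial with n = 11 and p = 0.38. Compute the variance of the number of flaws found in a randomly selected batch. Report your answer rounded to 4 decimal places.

9.3305

Per component, 1: μ=7, E[X²]=51; 2: μ=9.9, E[X²]=101.376; 3: μ=4.18, E[X²]=20.064.
E[X] = 0.17·7 + 0.52·9.9 + 0.31·4.18 = 7.6338.
E[X²] = 0.17·51 + 0.52·101.376 + 0.31·20.064 = 67.6054.
Var(X) = E[X²] − (E[X])² = 67.6054 − 58.2749 = 9.33046.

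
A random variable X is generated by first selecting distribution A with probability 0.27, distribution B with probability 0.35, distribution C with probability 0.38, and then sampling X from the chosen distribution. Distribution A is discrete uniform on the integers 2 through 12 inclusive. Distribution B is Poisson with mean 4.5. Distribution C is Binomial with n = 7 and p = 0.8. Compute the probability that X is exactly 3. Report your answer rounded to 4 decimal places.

0.0945

Conditional on each component, P(X = 3): A: 0.0909091; B: 0.168718; C: 0.028672.
By total probability, P(X = 3) = 0.27·0.0909091 + 0.35·0.168718 + 0.38·0.028672 = 0.0944921.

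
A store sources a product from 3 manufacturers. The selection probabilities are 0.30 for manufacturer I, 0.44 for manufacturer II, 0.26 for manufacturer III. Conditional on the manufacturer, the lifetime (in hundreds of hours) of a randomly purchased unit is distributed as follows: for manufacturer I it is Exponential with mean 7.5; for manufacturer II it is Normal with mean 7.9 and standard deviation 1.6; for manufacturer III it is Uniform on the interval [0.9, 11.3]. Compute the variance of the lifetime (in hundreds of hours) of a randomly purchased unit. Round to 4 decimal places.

Per component, I: μ=7.5, E[X²]=112.5; II: μ=7.9, E[X²]=64.97; III: μ=6.1, E[X²]=46.2233.
E[X] = 0.3·7.5 + 0.44·7.9 + 0.26·6.1 = 7.312.
E[X²] = 0.3·112.5 + 0.44·64.97 + 0.26·46.2233 = 74.3549.
Var(X) = E[X²] − (E[X])² = 74.3549 − 53.4653 = 20.8895.

20.8895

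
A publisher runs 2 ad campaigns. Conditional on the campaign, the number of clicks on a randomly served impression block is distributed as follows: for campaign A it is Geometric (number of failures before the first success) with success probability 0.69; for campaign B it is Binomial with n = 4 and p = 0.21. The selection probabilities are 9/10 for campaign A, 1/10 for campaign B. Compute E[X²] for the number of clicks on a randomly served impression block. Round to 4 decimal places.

For each component E[X²] = Var + (mean)², giving A: 0.852972; B: 1.3692.
Overall E[X²] = 0.9·0.852972 + 0.1·1.3692 = 0.904595.

0.9046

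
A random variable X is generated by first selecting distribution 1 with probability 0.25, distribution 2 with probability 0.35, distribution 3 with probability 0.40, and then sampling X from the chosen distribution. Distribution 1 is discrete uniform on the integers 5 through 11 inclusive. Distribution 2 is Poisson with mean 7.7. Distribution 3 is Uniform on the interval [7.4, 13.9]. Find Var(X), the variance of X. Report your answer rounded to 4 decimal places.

Per component, 1: μ=8, E[X²]=68; 2: μ=7.7, E[X²]=66.99; 3: μ=10.65, E[X²]=116.943.
E[X] = 0.25·8 + 0.35·7.7 + 0.4·10.65 = 8.955.
E[X²] = 0.25·68 + 0.35·66.99 + 0.4·116.943 = 87.2238.
Var(X) = E[X²] − (E[X])² = 87.2238 − 80.192 = 7.03181.

7.0318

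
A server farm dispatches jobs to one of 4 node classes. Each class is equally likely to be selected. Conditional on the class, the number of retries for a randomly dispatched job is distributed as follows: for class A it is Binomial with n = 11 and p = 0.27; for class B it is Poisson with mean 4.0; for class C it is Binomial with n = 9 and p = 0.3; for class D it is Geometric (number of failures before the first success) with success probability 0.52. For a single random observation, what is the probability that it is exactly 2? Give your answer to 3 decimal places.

Conditional on each class, P(X = 2): A: 0.236046; B: 0.146525; C: 0.266828; D: 0.119808.
By total probability, P(X = 2) = 0.25·0.236046 + 0.25·0.146525 + 0.25·0.266828 + 0.25·0.119808 = 0.192302.

0.192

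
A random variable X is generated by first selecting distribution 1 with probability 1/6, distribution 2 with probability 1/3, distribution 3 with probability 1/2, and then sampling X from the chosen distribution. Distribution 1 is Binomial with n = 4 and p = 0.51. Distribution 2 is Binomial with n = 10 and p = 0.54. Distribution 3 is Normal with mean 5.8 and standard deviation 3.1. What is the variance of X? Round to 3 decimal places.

7.632

Per component, 1: μ=2.04, E[X²]=5.1612; 2: μ=5.4, E[X²]=31.644; 3: μ=5.8, E[X²]=43.25.
E[X] = 0.166667·2.04 + 0.333333·5.4 + 0.5·5.8 = 5.04.
E[X²] = 0.166667·5.1612 + 0.333333·31.644 + 0.5·43.25 = 33.0332.
Var(X) = E[X²] − (E[X])² = 33.0332 − 25.4016 = 7.6316.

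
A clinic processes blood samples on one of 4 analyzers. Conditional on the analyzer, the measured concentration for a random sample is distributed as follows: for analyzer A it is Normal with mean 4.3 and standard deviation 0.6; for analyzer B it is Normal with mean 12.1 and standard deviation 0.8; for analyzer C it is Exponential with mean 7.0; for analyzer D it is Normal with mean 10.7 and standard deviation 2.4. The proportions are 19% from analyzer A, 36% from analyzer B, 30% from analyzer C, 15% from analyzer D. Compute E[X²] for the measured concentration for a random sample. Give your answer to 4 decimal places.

103.9570

For each component E[X²] = Var + (mean)², giving A: 18.85; B: 147.05; C: 98; D: 120.25.
Overall E[X²] = 0.19·18.85 + 0.36·147.05 + 0.3·98 + 0.15·120.25 = 103.957.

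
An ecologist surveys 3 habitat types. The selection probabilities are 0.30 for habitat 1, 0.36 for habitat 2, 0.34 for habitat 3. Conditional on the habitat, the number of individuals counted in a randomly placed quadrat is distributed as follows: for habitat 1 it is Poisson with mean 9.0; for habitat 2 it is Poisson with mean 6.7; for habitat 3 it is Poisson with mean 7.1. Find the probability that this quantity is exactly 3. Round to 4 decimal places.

0.0434

Conditional on each habitat, P(X = 3): 1: 0.0149943; 2: 0.0617021; 3: 0.049219.
By total probability, P(X = 3) = 0.3·0.0149943 + 0.36·0.0617021 + 0.34·0.049219 = 0.0434455.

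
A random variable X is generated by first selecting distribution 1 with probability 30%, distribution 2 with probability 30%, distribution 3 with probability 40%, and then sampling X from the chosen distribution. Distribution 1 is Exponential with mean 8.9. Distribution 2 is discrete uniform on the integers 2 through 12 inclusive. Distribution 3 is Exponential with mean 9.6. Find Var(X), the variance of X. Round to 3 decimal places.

64.822

Per component, 1: μ=8.9, E[X²]=158.42; 2: μ=7, E[X²]=59; 3: μ=9.6, E[X²]=184.32.
E[X] = 0.3·8.9 + 0.3·7 + 0.4·9.6 = 8.61.
E[X²] = 0.3·158.42 + 0.3·59 + 0.4·184.32 = 138.954.
Var(X) = E[X²] − (E[X])² = 138.954 − 74.1321 = 64.8219.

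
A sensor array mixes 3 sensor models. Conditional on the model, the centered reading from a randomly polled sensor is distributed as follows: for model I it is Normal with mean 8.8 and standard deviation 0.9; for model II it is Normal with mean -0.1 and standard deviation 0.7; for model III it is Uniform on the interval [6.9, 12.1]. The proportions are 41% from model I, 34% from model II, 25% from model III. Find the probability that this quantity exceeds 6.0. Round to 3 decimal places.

Conditional on each model, P(X > 6.0): I: 0.999068; II: 0; III: 1.
By total probability, P(X > 6.0) = 0.41·0.999068 + 0.34·0 + 0.25·1 = 0.659618.

0.660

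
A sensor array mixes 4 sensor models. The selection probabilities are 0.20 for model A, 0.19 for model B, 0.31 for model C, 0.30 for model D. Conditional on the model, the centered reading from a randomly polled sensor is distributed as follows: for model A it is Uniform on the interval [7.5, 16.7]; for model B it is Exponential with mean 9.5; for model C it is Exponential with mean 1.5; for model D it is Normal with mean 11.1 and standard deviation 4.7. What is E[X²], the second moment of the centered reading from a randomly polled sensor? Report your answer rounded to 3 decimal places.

109.973

For each component E[X²] = Var + (mean)², giving A: 153.463; B: 180.5; C: 4.5; D: 145.3.
Overall E[X²] = 0.2·153.463 + 0.19·180.5 + 0.31·4.5 + 0.3·145.3 = 109.973.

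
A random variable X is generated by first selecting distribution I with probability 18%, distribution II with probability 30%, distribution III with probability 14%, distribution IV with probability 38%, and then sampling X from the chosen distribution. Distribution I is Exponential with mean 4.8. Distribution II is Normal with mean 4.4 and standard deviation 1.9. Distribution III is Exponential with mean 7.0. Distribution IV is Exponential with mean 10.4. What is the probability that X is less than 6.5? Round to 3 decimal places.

0.654

Conditional on each component, P(X < 6.5): I: 0.741838; II: 0.865477; III: 0.604882; IV: 0.464739.
By total probability, P(X < 6.5) = 0.18·0.741838 + 0.3·0.865477 + 0.14·0.604882 + 0.38·0.464739 = 0.654458.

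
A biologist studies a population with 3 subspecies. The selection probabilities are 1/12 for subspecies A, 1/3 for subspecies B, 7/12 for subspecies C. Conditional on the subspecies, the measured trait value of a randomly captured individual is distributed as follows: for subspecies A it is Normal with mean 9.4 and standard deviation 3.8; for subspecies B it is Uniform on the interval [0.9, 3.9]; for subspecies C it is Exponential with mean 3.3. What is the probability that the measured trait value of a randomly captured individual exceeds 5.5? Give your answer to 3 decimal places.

0.181

Conditional on each subspecies, P(X > 5.5): A: 0.847629; B: 0; C: 0.188876.
By total probability, P(X > 5.5) = 0.0833333·0.847629 + 0.333333·0 + 0.583333·0.188876 = 0.180813.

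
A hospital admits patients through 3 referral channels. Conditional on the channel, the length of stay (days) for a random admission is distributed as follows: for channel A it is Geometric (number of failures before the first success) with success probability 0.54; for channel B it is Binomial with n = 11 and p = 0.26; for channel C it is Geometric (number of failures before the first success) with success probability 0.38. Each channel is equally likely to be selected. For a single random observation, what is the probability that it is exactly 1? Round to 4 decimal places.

Conditional on each channel, P(X = 1): A: 0.2484; B: 0.140826; C: 0.2356.
By total probability, P(X = 1) = 0.333333·0.2484 + 0.333333·0.140826 + 0.333333·0.2356 = 0.208275.

0.2083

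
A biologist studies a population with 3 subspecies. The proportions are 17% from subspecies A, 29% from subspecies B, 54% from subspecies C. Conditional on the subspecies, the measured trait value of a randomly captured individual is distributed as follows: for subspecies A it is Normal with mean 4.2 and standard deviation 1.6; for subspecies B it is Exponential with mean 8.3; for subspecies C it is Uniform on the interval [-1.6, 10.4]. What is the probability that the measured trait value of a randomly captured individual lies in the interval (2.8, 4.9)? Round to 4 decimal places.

0.2221

Conditional on each subspecies, P(2.8 < X < 4.9): A: 0.478339; B: 0.159532; C: 0.175.
By total probability, P(2.8 < X < 4.9) = 0.17·0.478339 + 0.29·0.159532 + 0.54·0.175 = 0.222082.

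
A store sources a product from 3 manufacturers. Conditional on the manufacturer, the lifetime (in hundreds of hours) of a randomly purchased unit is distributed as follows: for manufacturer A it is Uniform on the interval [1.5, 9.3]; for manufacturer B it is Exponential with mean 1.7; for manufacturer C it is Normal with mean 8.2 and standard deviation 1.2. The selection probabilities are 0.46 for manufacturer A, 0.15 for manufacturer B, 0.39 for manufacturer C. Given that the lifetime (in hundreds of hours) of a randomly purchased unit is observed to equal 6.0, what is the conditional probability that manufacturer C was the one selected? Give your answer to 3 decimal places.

0.282

Likelihoods f(6.0 | ·): A: 0.128205; B: 0.0172483; C: 0.061926.
Posterior ∝ prior × likelihood. Numerator for C: 0.39·0.061926 = 0.0241511.
Normalizing constant: 0.46·0.128205 + 0.15·0.0172483 + 0.39·0.061926 = 0.0857127.
P(C | observation) = 0.0241511 / 0.0857127 = 0.281768.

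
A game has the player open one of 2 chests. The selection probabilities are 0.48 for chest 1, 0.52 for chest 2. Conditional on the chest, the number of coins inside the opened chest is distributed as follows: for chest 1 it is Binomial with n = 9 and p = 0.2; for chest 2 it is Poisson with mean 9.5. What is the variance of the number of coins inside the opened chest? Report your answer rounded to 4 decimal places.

Per component, 1: μ=1.8, E[X²]=4.68; 2: μ=9.5, E[X²]=99.75.
E[X] = 0.48·1.8 + 0.52·9.5 = 5.804.
E[X²] = 0.48·4.68 + 0.52·99.75 = 54.1164.
Var(X) = E[X²] − (E[X])² = 54.1164 − 33.6864 = 20.43.

20.4300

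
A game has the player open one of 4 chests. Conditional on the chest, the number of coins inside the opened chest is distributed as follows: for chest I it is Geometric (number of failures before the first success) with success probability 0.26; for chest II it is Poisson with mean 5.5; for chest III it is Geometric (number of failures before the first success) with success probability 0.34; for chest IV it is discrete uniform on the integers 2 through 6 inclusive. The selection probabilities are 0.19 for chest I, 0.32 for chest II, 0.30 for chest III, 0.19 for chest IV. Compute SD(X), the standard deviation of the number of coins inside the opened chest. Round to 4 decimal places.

2.8372

Per component, I: μ=2.84615, E[X²]=19.0473; II: μ=5.5, E[X²]=35.75; III: μ=1.94118, E[X²]=9.47751; IV: μ=4, E[X²]=18.
E[X] = 0.19·2.84615 + 0.32·5.5 + 0.3·1.94118 + 0.19·4 = 3.64312.
E[X²] = 0.19·19.0473 + 0.32·35.75 + 0.3·9.47751 + 0.19·18 = 21.3222.
Var(X) = E[X²] − (E[X])² = 21.3222 − 13.2723 = 8.04991.
SD(X) = √8.04991 = 2.83724.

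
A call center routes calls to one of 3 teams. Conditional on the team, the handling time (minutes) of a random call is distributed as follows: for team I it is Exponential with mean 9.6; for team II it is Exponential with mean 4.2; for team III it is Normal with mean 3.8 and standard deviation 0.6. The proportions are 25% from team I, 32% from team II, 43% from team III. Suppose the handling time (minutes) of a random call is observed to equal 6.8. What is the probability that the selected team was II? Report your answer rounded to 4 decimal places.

0.5406

Likelihoods f(6.8 | ·): I: 0.0512984; II: 0.0471636; III: 2.47787e-06.
Posterior ∝ prior × likelihood. Numerator for II: 0.32·0.0471636 = 0.0150924.
Normalizing constant: 0.25·0.0512984 + 0.32·0.0471636 + 0.43·2.47787e-06 = 0.027918.
P(II | observation) = 0.0150924 / 0.027918 = 0.540596.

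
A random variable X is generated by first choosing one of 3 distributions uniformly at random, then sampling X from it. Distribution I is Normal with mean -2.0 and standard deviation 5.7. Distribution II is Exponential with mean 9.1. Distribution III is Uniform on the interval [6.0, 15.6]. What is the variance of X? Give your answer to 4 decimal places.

73.2089

Per component, I: μ=-2, E[X²]=36.49; II: μ=9.1, E[X²]=165.62; III: μ=10.8, E[X²]=124.32.
E[X] = 0.333333·-2 + 0.333333·9.1 + 0.333333·10.8 = 5.96667.
E[X²] = 0.333333·36.49 + 0.333333·165.62 + 0.333333·124.32 = 108.81.
Var(X) = E[X²] − (E[X])² = 108.81 − 35.6011 = 73.2089.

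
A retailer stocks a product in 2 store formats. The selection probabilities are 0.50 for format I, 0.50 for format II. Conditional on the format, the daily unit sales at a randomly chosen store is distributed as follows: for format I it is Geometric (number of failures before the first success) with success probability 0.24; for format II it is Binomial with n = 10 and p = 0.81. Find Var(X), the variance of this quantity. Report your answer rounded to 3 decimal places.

13.451

Per component, I: μ=3.16667, E[X²]=23.2222; II: μ=8.1, E[X²]=67.149.
E[X] = 0.5·3.16667 + 0.5·8.1 = 5.63333.
E[X²] = 0.5·23.2222 + 0.5·67.149 = 45.1856.
Var(X) = E[X²] − (E[X])² = 45.1856 − 31.7344 = 13.4512.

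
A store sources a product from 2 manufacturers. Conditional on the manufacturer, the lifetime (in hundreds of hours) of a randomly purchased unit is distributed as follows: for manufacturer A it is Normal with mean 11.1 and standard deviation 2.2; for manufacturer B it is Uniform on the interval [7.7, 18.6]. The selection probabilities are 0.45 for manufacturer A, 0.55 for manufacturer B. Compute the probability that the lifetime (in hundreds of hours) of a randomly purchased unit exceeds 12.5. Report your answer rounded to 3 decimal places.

Conditional on each manufacturer, P(X > 12.5): A: 0.26227; B: 0.559633.
By total probability, P(X > 12.5) = 0.45·0.26227 + 0.55·0.559633 = 0.42582.

0.426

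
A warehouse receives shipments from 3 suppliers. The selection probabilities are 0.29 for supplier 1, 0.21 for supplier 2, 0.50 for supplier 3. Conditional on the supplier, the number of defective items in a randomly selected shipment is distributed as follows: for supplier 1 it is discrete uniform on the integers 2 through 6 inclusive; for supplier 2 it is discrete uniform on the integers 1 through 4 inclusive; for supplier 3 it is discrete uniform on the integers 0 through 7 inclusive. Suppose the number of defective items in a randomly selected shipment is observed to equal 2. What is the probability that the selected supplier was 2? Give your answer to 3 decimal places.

Likelihoods P(X=2 | ·): 1: 0.2; 2: 0.25; 3: 0.125.
Posterior ∝ prior × likelihood. Numerator for 2: 0.21·0.25 = 0.0525.
Normalizing constant: 0.29·0.2 + 0.21·0.25 + 0.5·0.125 = 0.173.
P(2 | observation) = 0.0525 / 0.173 = 0.303468.

0.303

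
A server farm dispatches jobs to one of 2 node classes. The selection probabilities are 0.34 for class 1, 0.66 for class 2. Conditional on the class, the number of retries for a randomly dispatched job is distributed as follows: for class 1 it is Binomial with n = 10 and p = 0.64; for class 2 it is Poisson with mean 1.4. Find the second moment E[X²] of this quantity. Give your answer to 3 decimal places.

16.927

For each component E[X²] = Var + (mean)², giving 1: 43.264; 2: 3.36.
Overall E[X²] = 0.34·43.264 + 0.66·3.36 = 16.9274.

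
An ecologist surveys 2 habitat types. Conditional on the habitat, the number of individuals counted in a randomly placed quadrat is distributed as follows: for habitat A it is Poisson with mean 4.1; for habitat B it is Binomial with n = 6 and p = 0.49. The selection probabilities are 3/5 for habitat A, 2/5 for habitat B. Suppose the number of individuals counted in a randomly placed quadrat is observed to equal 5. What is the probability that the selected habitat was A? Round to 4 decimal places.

Likelihoods P(X=5 | ·): A: 0.160004; B: 0.0864374.
Posterior ∝ prior × likelihood. Numerator for A: 0.6·0.160004 = 0.0960024.
Normalizing constant: 0.6·0.160004 + 0.4·0.0864374 = 0.130577.
P(A | observation) = 0.0960024 / 0.130577 = 0.735215.

0.7352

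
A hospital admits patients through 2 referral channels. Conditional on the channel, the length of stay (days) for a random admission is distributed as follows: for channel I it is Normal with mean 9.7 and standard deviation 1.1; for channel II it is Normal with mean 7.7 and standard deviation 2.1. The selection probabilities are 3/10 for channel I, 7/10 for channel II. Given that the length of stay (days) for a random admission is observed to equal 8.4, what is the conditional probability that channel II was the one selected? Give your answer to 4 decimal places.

Likelihoods f(8.4 | ·): I: 0.180397; II: 0.179706.
Posterior ∝ prior × likelihood. Numerator for II: 0.7·0.179706 = 0.125794.
Normalizing constant: 0.3·0.180397 + 0.7·0.179706 = 0.179913.
P(II | observation) = 0.125794 / 0.179913 = 0.699194.

0.6992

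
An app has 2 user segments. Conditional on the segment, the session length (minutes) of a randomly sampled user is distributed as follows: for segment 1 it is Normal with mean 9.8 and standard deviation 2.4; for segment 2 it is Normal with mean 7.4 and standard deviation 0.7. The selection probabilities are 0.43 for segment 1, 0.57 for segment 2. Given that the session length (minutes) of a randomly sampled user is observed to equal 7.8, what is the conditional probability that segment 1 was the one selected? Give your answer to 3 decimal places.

0.155

Likelihoods f(7.8 | ·): 1: 0.117463; 2: 0.484068.
Posterior ∝ prior × likelihood. Numerator for 1: 0.43·0.117463 = 0.0505092.
Normalizing constant: 0.43·0.117463 + 0.57·0.484068 = 0.326428.
P(1 | observation) = 0.0505092 / 0.326428 = 0.154733.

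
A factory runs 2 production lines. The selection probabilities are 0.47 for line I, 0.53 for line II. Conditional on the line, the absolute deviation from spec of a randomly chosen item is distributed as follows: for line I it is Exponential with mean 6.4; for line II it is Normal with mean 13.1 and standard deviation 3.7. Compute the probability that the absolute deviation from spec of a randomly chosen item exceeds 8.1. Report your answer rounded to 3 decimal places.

0.616

Conditional on each line, P(X > 8.1): I: 0.282063; II: 0.911709.
By total probability, P(X > 8.1) = 0.47·0.282063 + 0.53·0.911709 = 0.615775.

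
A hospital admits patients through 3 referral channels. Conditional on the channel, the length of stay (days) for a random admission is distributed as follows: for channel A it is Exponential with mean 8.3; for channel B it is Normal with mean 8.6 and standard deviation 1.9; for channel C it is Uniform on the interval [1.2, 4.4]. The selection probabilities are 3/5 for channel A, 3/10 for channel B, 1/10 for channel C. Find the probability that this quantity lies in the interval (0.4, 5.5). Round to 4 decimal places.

Conditional on each channel, P(0.4 < X < 5.5): A: 0.437467; B: 0.0513762; C: 1.
By total probability, P(0.4 < X < 5.5) = 0.6·0.437467 + 0.3·0.0513762 + 0.1·1 = 0.377893.

0.3779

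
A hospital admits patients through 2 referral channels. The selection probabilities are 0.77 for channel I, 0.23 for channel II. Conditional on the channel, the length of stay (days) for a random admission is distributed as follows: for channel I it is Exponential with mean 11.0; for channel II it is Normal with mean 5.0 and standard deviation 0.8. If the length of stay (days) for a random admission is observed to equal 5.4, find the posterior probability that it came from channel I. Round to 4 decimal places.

0.2974

Likelihoods f(5.4 | ·): I: 0.0556427; II: 0.440082.
Posterior ∝ prior × likelihood. Numerator for I: 0.77·0.0556427 = 0.0428449.
Normalizing constant: 0.77·0.0556427 + 0.23·0.440082 = 0.144064.
P(I | observation) = 0.0428449 / 0.144064 = 0.297402.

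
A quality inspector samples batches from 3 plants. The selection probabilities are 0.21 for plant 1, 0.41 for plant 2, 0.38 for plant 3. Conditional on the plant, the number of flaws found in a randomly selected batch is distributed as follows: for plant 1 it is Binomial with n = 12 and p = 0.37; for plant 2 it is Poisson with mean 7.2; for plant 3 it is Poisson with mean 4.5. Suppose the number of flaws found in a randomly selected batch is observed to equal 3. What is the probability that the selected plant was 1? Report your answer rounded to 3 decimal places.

0.306

Likelihoods P(X=3 | ·): 1: 0.174218; 2: 0.0464436; 3: 0.168718.
Posterior ∝ prior × likelihood. Numerator for 1: 0.21·0.174218 = 0.0365858.
Normalizing constant: 0.21·0.174218 + 0.41·0.0464436 + 0.38·0.168718 = 0.11974.
P(1 | observation) = 0.0365858 / 0.11974 = 0.305542.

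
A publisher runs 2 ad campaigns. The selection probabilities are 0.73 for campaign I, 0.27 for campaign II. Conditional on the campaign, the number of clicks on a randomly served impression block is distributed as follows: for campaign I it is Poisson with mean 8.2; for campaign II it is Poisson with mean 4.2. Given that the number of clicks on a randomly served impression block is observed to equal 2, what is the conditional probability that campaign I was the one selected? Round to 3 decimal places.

Likelihoods P(X=2 | ·): I: 0.00923385; II: 0.132261.
Posterior ∝ prior × likelihood. Numerator for I: 0.73·0.00923385 = 0.00674071.
Normalizing constant: 0.73·0.00923385 + 0.27·0.132261 = 0.0424512.
P(I | observation) = 0.00674071 / 0.0424512 = 0.158787.

0.159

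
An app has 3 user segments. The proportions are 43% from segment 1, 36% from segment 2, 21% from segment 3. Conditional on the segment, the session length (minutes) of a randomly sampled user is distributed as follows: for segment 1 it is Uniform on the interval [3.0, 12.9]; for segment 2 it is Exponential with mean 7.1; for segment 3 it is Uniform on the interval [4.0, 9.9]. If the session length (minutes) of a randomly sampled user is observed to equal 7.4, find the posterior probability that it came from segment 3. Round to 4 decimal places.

0.3673

Likelihoods f(7.4 | ·): 1: 0.10101; 2: 0.0496703; 3: 0.169492.
Posterior ∝ prior × likelihood. Numerator for 3: 0.21·0.169492 = 0.0355932.
Normalizing constant: 0.43·0.10101 + 0.36·0.0496703 + 0.21·0.169492 = 0.0969089.
P(3 | observation) = 0.0355932 / 0.0969089 = 0.367285.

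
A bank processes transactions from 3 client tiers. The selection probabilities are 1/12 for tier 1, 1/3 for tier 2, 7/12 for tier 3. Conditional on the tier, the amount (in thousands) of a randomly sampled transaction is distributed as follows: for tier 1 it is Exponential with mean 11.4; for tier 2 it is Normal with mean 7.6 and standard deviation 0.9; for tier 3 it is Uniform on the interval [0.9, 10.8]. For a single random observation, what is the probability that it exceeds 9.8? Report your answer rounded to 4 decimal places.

0.0966

Conditional on each tier, P(X > 9.8): 1: 0.423311; 2: 0.00725377; 3: 0.10101.
By total probability, P(X > 9.8) = 0.0833333·0.423311 + 0.333333·0.00725377 + 0.583333·0.10101 = 0.0966164.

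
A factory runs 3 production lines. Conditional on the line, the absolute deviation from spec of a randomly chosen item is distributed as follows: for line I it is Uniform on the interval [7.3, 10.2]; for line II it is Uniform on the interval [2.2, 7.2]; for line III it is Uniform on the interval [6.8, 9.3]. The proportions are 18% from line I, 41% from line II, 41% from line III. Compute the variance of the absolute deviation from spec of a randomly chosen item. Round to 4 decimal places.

4.3270

Per component, I: μ=8.75, E[X²]=77.2633; II: μ=4.7, E[X²]=24.1733; III: μ=8.05, E[X²]=65.3233.
E[X] = 0.18·8.75 + 0.41·4.7 + 0.41·8.05 = 6.8025.
E[X²] = 0.18·77.2633 + 0.41·24.1733 + 0.41·65.3233 = 50.601.
Var(X) = E[X²] − (E[X])² = 50.601 − 46.274 = 4.32703.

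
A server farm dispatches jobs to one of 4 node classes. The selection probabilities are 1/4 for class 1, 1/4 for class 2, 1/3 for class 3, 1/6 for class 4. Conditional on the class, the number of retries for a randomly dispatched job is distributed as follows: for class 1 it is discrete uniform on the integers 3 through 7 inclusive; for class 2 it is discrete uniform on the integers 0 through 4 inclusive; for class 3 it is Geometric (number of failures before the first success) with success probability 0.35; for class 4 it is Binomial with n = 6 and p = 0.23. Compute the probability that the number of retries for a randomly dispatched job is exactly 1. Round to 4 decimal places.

0.1881

Conditional on each class, P(X = 1): 1: 0; 2: 0.2; 3: 0.2275; 4: 0.373536.
By total probability, P(X = 1) = 0.25·0 + 0.25·0.2 + 0.333333·0.2275 + 0.166667·0.373536 = 0.188089.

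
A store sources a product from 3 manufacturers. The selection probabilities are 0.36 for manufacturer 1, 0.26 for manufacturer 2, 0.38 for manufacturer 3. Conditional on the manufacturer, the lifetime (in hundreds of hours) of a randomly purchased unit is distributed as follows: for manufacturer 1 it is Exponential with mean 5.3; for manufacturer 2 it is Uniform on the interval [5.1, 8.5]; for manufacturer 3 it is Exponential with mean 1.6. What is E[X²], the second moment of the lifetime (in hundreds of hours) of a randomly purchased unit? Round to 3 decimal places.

34.443

For each component E[X²] = Var + (mean)², giving 1: 56.18; 2: 47.2033; 3: 5.12.
Overall E[X²] = 0.36·56.18 + 0.26·47.2033 + 0.38·5.12 = 34.4433.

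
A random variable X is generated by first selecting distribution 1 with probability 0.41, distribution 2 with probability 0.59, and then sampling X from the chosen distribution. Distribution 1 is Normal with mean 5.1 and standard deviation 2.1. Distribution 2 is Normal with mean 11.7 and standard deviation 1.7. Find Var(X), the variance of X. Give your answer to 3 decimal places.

Per component, 1: μ=5.1, E[X²]=30.42; 2: μ=11.7, E[X²]=139.78.
E[X] = 0.41·5.1 + 0.59·11.7 = 8.994.
E[X²] = 0.41·30.42 + 0.59·139.78 = 94.9424.
Var(X) = E[X²] − (E[X])² = 94.9424 − 80.892 = 14.0504.

14.050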